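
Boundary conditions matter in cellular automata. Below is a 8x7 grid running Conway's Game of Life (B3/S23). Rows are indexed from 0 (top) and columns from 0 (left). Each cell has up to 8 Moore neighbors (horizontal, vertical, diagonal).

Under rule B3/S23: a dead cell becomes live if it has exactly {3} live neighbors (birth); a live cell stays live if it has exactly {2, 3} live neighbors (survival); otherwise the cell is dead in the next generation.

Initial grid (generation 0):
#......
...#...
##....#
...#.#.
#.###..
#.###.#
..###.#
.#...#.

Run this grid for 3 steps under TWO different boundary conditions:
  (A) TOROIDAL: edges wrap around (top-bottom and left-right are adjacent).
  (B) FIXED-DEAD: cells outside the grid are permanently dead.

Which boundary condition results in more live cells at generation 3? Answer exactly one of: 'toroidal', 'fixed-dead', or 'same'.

Answer: fixed-dead

Derivation:
Under TOROIDAL boundary, generation 3:
.......
.#....#
.......
.....#.
....##.
##.#..#
.......
##....#
Population = 12

Under FIXED-DEAD boundary, generation 3:
.......
.###...
.##.#..
..#.#..
.......
....#..
...#.#.
...#.#.
Population = 13

Comparison: toroidal=12, fixed-dead=13 -> fixed-dead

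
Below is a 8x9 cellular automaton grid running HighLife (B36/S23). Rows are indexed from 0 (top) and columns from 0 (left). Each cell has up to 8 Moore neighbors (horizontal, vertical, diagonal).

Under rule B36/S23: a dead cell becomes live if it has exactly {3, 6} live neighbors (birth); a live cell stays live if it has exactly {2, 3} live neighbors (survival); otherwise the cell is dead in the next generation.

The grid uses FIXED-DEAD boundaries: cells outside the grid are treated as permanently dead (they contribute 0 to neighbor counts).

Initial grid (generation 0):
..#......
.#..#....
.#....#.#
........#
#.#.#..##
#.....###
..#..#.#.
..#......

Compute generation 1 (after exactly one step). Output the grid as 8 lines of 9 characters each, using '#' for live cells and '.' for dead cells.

Answer: .........
.##......
.......#.
.#......#
.#....#..
...#.#...
.#.....##
.........

Derivation:
Simulating step by step:
Generation 0 (given above): 20 live cells
Generation 1: 12 live cells
(generation 1 grid is the final answer)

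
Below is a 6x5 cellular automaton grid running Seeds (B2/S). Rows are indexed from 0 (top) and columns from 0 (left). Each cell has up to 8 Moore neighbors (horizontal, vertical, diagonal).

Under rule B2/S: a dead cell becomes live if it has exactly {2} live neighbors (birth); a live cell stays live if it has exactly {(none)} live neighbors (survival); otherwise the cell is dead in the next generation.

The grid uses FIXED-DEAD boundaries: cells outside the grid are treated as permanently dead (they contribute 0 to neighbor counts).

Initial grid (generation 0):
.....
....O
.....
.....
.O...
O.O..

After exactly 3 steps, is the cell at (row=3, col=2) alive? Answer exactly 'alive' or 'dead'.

Answer: alive

Derivation:
Simulating step by step:
Generation 0 (given above): 4 live cells
Generation 1: 2 live cells
.....
.....
.....
.....
O.O..
.....
Generation 2: 3 live cells
.....
.....
.....
.O...
.O...
.O...
Generation 3: 4 live cells
.....
.....
.....
O.O..
.....
O.O..

Cell (3,2) at generation 3: 1 -> alive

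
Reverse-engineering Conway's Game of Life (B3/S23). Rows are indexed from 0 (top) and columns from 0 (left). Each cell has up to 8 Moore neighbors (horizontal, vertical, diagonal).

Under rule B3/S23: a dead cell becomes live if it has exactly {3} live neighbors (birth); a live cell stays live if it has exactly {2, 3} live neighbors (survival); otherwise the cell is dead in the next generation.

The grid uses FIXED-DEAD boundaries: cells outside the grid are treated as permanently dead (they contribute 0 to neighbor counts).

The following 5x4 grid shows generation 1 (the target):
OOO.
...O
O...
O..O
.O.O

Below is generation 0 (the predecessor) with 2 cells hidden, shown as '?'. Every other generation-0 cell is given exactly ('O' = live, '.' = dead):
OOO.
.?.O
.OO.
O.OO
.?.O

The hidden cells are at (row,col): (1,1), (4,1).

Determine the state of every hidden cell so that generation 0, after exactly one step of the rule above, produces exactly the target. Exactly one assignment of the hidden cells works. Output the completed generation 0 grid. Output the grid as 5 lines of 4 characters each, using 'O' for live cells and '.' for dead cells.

Answer: OOO.
.O.O
.OO.
O.OO
.O.O

Derivation:
Hidden generation-0 cells (in order): (1,1), (4,1).
A hidden cell only influences target cells in its own 3x3 neighborhood. Try each of the 2^2 = 4 assignments, step the completed generation 0 forward once under B3/S23, and compare with the target:
  (1,1)=. (4,1)=. -> step gives (0,0)='.' but target has 'O' -> reject
  (1,1)=. (4,1)=O -> step gives (0,0)='.' but target has 'O' -> reject
  (1,1)=O (4,1)=. -> step gives (3,0)='.' but target has 'O' -> reject
  (1,1)=O (4,1)=O -> step reproduces the target at every cell -> ACCEPT
Unique solution: (1,1)=live, (4,1)=live.
Check: live-neighbor counts of every cell in the completed generation 0:
2332
4562
3454
2553
2242
Applying B3/S23 to generation 0 with these counts gives:
OOO.
...O
O...
O..O
.O.O
which matches the target exactly.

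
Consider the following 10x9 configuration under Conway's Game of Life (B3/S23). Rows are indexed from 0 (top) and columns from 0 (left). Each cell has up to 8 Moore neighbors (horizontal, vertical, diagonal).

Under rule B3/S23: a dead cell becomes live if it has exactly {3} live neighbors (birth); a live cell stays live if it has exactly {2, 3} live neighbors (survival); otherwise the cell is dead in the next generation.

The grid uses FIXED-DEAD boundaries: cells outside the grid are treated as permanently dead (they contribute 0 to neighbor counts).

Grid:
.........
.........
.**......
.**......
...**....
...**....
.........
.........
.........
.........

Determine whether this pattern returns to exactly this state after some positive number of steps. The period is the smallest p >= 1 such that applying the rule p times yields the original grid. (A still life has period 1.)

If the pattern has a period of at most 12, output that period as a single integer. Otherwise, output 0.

Answer: 2

Derivation:
Simulating and comparing each generation to the original:
Gen 0 (original, given above): 8 live cells
Gen 1: 6 live cells, differs from original
Gen 2: 8 live cells, MATCHES original -> period = 2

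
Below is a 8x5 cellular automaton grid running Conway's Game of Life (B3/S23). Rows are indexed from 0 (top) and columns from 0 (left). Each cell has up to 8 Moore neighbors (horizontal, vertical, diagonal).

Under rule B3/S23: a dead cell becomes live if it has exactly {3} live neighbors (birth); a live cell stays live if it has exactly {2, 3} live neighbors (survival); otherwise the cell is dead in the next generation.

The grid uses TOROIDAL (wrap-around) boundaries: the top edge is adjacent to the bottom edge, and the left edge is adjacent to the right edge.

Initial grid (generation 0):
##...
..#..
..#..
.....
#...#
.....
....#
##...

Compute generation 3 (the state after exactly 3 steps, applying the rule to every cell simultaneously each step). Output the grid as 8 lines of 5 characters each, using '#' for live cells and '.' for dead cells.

Answer: #.###
.##..
.....
.....
.....
#....
.#..#
.#.##

Derivation:
Simulating step by step:
Generation 0 (given above): 9 live cells
Generation 1: 8 live cells
#.#..
..#..
.....
.....
.....
#...#
#....
.#..#
Generation 2: 9 live cells
#.##.
.#...
.....
.....
.....
#...#
.#...
.#..#
Generation 3: 12 live cells
(generation 3 grid is the final answer)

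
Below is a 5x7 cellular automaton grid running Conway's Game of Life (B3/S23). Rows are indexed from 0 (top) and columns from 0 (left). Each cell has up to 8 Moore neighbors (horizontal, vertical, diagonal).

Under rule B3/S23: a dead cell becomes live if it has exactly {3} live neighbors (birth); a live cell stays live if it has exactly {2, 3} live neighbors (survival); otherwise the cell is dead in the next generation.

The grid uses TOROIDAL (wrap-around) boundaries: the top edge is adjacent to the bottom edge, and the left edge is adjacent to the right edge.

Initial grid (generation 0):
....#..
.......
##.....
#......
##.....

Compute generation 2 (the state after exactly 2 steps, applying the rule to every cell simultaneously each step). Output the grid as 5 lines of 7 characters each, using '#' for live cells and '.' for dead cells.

Answer: .......
.......
#......
......#
#......

Derivation:
Simulating step by step:
Generation 0 (given above): 6 live cells
Generation 1: 5 live cells
.......
.......
##.....
......#
##.....
Generation 2: 3 live cells
(generation 2 grid is the final answer)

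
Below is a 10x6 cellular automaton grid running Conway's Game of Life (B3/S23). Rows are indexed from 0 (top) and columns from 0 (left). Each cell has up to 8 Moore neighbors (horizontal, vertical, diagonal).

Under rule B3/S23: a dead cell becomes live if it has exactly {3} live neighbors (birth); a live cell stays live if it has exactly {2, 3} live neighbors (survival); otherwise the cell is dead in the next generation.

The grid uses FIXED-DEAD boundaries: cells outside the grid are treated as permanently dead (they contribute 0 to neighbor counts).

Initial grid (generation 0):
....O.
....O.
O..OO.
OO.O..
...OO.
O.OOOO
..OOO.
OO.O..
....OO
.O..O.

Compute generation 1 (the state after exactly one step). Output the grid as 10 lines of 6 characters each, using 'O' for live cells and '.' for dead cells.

Answer: ......
....OO
OOOOO.
OO....
O....O
.O...O
O....O
.O...O
OOOOOO
....OO

Derivation:
Simulating step by step:
Generation 0 (given above): 25 live cells
Generation 1: 25 live cells
(generation 1 grid is the final answer)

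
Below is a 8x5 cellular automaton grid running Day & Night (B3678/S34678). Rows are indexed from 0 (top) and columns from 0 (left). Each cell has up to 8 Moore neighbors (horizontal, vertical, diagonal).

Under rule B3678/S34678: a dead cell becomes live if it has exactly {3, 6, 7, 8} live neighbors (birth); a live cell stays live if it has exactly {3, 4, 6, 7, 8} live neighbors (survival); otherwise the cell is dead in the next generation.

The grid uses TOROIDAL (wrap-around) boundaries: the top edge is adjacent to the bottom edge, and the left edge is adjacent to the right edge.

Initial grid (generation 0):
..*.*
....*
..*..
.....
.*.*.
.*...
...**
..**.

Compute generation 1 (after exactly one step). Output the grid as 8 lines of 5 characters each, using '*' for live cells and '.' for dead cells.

Simulating step by step:
Generation 0 (given above): 11 live cells
Generation 1: 7 live cells
(generation 1 grid is the final answer)

Answer: .....
.....
.....
..*..
..*..
*..**
...*.
..*..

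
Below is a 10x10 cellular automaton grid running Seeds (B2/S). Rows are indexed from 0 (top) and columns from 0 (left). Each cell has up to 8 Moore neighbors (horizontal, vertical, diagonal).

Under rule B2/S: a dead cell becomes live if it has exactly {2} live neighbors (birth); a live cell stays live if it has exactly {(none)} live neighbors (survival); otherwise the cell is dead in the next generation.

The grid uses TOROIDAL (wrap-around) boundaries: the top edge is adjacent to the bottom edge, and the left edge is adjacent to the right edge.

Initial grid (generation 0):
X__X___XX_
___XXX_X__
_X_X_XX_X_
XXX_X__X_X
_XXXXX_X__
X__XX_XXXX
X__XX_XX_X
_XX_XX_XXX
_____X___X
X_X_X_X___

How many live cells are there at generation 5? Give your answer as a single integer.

Answer: 14

Derivation:
Simulating step by step:
Generation 0 (given above): 51 live cells
Generation 1: 2 live cells
__________
XX________
__________
__________
__________
__________
__________
__________
__________
__________
Generation 2: 4 live cells
XX________
__________
XX________
__________
__________
__________
__________
__________
__________
__________
Generation 3: 6 live cells
__________
__X______X
__________
XX________
__________
__________
__________
__________
__________
XX________
Generation 4: 8 live cells
__X______X
__________
__X______X
__________
XX________
__________
__________
__________
XX________
__________
Generation 5: 14 live cells
__________
XXXX____XX
__________
__X______X
__________
XX________
__________
XX________
__________
__X______X
Population at generation 5: 14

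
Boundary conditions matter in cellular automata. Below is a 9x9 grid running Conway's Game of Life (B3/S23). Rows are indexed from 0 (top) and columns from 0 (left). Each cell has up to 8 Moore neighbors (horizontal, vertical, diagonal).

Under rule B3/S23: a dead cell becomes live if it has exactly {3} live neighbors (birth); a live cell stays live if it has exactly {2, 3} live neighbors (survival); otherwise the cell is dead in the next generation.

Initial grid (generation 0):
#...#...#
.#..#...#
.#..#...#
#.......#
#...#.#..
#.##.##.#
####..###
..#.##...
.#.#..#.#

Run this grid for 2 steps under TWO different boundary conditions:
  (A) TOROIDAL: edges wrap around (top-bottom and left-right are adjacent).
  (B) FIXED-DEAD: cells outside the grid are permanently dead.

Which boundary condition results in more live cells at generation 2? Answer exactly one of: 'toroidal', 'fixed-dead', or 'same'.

Under TOROIDAL boundary, generation 2:
.....#...
.#...#...
.#...#...
..#.##..#
....####.
.........
.........
..###....
.#....###
Population = 20

Under FIXED-DEAD boundary, generation 2:
....#....
###.#.###
.....#...
..#.##.##
#...####.
##.....#.
##.....##
.#...#...
...#.#...
Population = 30

Comparison: toroidal=20, fixed-dead=30 -> fixed-dead

Answer: fixed-dead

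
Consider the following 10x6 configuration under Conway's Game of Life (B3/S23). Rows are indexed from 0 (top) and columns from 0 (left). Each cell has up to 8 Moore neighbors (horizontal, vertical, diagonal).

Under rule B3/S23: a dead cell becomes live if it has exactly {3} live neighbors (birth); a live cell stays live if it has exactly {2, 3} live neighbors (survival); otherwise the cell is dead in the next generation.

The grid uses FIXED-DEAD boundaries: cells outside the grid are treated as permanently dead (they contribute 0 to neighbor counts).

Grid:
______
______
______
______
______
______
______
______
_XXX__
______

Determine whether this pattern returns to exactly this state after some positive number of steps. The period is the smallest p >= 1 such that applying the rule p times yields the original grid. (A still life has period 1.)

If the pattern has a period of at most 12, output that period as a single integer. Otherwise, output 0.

Simulating and comparing each generation to the original:
Gen 0 (original, given above): 3 live cells
Gen 1: 3 live cells, differs from original
Gen 2: 3 live cells, MATCHES original -> period = 2

Answer: 2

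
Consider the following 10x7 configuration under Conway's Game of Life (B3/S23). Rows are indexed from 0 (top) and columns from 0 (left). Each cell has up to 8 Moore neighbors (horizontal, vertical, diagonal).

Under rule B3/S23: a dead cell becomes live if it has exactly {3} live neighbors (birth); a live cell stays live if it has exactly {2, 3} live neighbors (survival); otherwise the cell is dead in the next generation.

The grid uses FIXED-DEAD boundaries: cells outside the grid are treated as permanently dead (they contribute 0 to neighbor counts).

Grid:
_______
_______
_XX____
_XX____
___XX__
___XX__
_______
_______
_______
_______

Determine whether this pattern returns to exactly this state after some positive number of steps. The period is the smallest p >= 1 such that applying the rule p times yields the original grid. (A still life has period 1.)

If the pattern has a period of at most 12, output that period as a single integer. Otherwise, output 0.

Answer: 2

Derivation:
Simulating and comparing each generation to the original:
Gen 0 (original, given above): 8 live cells
Gen 1: 6 live cells, differs from original
Gen 2: 8 live cells, MATCHES original -> period = 2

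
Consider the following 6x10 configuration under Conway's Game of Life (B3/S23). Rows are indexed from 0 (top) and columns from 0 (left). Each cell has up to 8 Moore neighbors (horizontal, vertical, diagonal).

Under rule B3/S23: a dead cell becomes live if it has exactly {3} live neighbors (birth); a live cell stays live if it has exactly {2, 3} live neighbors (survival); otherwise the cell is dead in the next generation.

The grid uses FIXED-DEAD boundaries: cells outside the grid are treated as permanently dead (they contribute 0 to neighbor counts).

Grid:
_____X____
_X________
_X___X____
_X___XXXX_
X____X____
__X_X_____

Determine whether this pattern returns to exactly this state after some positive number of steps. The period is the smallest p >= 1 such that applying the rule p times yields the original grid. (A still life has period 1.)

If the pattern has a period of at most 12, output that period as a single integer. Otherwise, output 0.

Simulating and comparing each generation to the original:
Gen 0 (original, given above): 13 live cells
Gen 1: 14 live cells, differs from original
Gen 2: 12 live cells, differs from original
Gen 3: 10 live cells, differs from original
Gen 4: 6 live cells, differs from original
Gen 5: 2 live cells, differs from original
Gen 6: 0 live cells, differs from original
Gen 7: 0 live cells, differs from original
Gen 8: 0 live cells, differs from original
Gen 9: 0 live cells, differs from original
Gen 10: 0 live cells, differs from original
Gen 11: 0 live cells, differs from original
Gen 12: 0 live cells, differs from original
No period found within 12 steps.

Answer: 0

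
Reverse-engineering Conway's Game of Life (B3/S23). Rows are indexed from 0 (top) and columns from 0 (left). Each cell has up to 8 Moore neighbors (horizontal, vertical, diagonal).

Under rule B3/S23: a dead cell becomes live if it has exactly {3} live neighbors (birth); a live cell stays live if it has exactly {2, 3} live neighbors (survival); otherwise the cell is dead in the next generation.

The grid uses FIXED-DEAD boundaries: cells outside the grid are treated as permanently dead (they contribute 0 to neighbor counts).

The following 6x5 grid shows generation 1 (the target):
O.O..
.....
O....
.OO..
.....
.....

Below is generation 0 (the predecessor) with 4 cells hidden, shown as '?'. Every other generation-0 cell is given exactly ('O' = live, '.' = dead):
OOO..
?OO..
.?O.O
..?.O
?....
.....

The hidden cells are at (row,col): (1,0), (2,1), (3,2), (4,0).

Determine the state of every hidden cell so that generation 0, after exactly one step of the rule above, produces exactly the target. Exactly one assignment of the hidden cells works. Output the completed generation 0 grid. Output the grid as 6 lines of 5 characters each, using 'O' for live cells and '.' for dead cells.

Answer: OOO..
OOO..
.OO.O
..O.O
.....
.....

Derivation:
Hidden generation-0 cells (in order): (1,0), (2,1), (3,2), (4,0).
A hidden cell only influences target cells in its own 3x3 neighborhood. Try each of the 2^4 = 16 assignments, step the completed generation 0 forward once under B3/S23, and compare with the target:
  (1,0)=. (2,1)=. (3,2)=. (4,0)=. -> step gives (1,0)='O' but target has '.' -> reject
  (1,0)=. (2,1)=. (3,2)=. (4,0)=O -> step gives (1,0)='O' but target has '.' -> reject
  (1,0)=. (2,1)=. (3,2)=O (4,0)=. -> step gives (1,0)='O' but target has '.' -> reject
  (1,0)=. (2,1)=. (3,2)=O (4,0)=O -> step gives (1,0)='O' but target has '.' -> reject
  (1,0)=. (2,1)=O (3,2)=. (4,0)=. -> step gives (2,0)='.' but target has 'O' -> reject
  (1,0)=. (2,1)=O (3,2)=. (4,0)=O -> step gives (2,0)='.' but target has 'O' -> reject
  (1,0)=. (2,1)=O (3,2)=O (4,0)=. -> step gives (2,0)='.' but target has 'O' -> reject
  (1,0)=. (2,1)=O (3,2)=O (4,0)=O -> step gives (2,0)='.' but target has 'O' -> reject
  (1,0)=O (2,1)=. (3,2)=. (4,0)=. -> step gives (1,0)='O' but target has '.' -> reject
  (1,0)=O (2,1)=. (3,2)=. (4,0)=O -> step gives (1,0)='O' but target has '.' -> reject
  (1,0)=O (2,1)=. (3,2)=O (4,0)=. -> step gives (1,0)='O' but target has '.' -> reject
  (1,0)=O (2,1)=. (3,2)=O (4,0)=O -> step gives (1,0)='O' but target has '.' -> reject
  (1,0)=O (2,1)=O (3,2)=. (4,0)=. -> step gives (2,2)='O' but target has '.' -> reject
  (1,0)=O (2,1)=O (3,2)=. (4,0)=O -> step gives (2,2)='O' but target has '.' -> reject
  (1,0)=O (2,1)=O (3,2)=O (4,0)=. -> step reproduces the target at every cell -> ACCEPT
  (1,0)=O (2,1)=O (3,2)=O (4,0)=O -> step gives (3,1)='.' but target has 'O' -> reject
Unique solution: (1,0)=live, (2,1)=live, (3,2)=live, (4,0)=dead.
Check: live-neighbor counts of every cell in the completed generation 0:
35320
47541
35451
13241
01121
00000
Applying B3/S23 to generation 0 with these counts gives:
O.O..
.....
O....
.OO..
.....
.....
which matches the target exactly.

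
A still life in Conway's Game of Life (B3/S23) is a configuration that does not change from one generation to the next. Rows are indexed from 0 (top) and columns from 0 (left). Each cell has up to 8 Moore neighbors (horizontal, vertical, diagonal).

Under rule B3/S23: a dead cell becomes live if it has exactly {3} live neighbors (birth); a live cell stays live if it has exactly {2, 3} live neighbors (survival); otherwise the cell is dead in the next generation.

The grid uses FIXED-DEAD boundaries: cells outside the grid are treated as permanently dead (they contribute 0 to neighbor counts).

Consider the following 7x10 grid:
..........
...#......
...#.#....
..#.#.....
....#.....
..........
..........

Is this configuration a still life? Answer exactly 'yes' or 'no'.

Compute generation 1 and compare to generation 0 (given above):
Generation 1:
..........
....#.....
..##......
....##....
...#......
..........
..........
Cell (1,3) differs: gen0=1 vs gen1=0 -> NOT a still life.

Answer: no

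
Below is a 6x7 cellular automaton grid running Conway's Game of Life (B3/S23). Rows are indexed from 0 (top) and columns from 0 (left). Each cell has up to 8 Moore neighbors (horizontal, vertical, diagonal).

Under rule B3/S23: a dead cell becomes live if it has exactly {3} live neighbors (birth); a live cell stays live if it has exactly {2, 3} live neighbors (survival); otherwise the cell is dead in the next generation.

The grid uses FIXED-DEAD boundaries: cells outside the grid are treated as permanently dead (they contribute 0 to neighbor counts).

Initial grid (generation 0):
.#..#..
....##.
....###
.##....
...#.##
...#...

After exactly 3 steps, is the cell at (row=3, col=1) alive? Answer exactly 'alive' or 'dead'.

Answer: dead

Derivation:
Simulating step by step:
Generation 0 (given above): 13 live cells
Generation 1: 12 live cells
....##.
...#..#
...##.#
..##...
...##..
....#..
Generation 2: 12 live cells
....##.
...#..#
....##.
..#..#.
..#.#..
...##..
Generation 3: 14 live cells
....##.
...#..#
...####
.....#.
..#.##.
...##..

Cell (3,1) at generation 3: 0 -> dead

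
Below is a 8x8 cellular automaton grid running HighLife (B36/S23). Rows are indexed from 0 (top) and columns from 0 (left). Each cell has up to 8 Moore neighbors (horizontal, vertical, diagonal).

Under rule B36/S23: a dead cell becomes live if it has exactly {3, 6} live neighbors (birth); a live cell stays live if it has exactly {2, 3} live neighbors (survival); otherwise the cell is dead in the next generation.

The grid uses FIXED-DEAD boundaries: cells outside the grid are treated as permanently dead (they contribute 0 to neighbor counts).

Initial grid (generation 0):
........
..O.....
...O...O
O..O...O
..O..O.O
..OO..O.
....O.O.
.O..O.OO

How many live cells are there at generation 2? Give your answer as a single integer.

Simulating step by step:
Generation 0 (given above): 18 live cells
Generation 1: 20 live cells
........
........
..OO....
..OOO..O
.OO.O..O
..OOO.OO
..O.O.O.
......OO
Generation 2: 13 live cells
........
........
..O.O...
....O...
.O.....O
....O.OO
..O.O...
.....OOO
Population at generation 2: 13

Answer: 13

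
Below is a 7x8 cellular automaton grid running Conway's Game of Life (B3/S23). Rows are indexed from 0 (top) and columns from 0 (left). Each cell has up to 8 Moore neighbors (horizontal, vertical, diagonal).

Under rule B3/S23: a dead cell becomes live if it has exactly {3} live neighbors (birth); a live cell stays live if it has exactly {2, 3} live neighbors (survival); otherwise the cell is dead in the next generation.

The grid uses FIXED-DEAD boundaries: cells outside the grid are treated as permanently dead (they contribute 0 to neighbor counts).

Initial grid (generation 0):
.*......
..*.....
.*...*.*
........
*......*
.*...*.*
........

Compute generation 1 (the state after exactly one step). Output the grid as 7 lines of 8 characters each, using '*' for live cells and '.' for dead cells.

Simulating step by step:
Generation 0 (given above): 10 live cells
Generation 1: 5 live cells
(generation 1 grid is the final answer)

Answer: ........
.**.....
........
......*.
......*.
......*.
........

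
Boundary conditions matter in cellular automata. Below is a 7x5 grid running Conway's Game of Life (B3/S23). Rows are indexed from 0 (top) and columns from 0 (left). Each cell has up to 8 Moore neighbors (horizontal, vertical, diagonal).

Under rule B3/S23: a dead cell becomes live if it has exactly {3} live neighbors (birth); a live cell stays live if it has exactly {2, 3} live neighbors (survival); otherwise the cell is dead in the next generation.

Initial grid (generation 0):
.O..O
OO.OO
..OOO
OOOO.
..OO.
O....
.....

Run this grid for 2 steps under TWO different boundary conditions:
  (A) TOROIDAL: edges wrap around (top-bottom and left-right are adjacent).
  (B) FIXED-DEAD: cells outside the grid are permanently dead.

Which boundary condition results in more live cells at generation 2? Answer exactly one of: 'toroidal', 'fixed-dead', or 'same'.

Answer: toroidal

Derivation:
Under TOROIDAL boundary, generation 2:
.OOOO
OO.O.
.....
....O
....O
....O
OOOOO
Population = 15

Under FIXED-DEAD boundary, generation 2:
O.OO.
O..O.
.....
.....
.....
.....
.....
Population = 5

Comparison: toroidal=15, fixed-dead=5 -> toroidal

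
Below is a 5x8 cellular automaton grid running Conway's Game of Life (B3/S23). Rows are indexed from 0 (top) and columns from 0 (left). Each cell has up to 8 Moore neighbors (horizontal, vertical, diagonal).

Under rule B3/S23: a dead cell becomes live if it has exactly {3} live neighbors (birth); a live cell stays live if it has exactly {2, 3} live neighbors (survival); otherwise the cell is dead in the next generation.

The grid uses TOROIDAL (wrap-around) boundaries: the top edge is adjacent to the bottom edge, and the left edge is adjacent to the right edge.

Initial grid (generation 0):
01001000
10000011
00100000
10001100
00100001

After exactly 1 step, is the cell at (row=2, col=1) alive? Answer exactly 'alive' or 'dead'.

Answer: alive

Derivation:
Simulating step by step:
Generation 0 (given above): 11 live cells
Generation 1: 16 live cells
01000010
11000001
11000110
01010000
11011100

Cell (2,1) at generation 1: 1 -> alive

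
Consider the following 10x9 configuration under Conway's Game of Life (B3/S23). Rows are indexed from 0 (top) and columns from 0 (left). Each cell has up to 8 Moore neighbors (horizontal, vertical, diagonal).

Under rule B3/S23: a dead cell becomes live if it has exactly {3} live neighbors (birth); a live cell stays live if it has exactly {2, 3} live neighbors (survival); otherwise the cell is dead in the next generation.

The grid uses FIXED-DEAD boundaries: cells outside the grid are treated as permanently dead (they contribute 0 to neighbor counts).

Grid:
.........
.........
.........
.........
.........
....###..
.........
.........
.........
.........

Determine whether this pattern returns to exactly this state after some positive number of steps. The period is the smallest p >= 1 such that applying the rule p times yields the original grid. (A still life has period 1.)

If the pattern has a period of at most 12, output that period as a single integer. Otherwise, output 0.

Simulating and comparing each generation to the original:
Gen 0 (original, given above): 3 live cells
Gen 1: 3 live cells, differs from original
Gen 2: 3 live cells, MATCHES original -> period = 2

Answer: 2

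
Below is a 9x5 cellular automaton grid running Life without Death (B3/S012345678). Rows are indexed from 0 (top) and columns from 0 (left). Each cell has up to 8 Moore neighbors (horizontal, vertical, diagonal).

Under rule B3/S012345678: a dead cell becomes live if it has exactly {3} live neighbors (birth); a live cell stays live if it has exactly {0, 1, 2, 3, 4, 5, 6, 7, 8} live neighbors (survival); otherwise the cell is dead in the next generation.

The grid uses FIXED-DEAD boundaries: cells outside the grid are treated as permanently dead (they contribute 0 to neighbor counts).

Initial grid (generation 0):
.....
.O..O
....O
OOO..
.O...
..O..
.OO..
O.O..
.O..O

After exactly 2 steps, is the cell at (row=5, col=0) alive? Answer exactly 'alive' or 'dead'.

Simulating step by step:
Generation 0 (given above): 14 live cells
Generation 1: 20 live cells
.....
.O..O
O.OOO
OOO..
OO...
..O..
.OOO.
O.OO.
.O..O
Generation 2: 26 live cells
.....
.OO.O
O.OOO
OOO..
OO...
O.OO.
.OOO.
O.OOO
.OOOO

Cell (5,0) at generation 2: 1 -> alive

Answer: alive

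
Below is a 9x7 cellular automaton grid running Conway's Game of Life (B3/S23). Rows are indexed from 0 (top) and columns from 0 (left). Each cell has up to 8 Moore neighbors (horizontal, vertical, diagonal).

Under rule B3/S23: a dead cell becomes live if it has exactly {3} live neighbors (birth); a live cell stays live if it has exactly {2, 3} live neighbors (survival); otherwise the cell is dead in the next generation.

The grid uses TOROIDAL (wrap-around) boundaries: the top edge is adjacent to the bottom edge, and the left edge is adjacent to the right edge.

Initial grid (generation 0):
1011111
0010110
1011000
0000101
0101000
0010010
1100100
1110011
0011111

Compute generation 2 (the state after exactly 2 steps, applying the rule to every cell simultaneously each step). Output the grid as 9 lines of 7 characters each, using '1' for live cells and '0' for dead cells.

Answer: 0000000
1000001
0010001
1000101
1000011
0100000
0010100
0000000
0000000

Derivation:
Simulating step by step:
Generation 0 (given above): 31 live cells
Generation 1: 18 live cells
1000000
1000000
0110001
1100100
0011110
1011100
0001100
0000000
0000000
Generation 2: 13 live cells
(generation 2 grid is the final answer)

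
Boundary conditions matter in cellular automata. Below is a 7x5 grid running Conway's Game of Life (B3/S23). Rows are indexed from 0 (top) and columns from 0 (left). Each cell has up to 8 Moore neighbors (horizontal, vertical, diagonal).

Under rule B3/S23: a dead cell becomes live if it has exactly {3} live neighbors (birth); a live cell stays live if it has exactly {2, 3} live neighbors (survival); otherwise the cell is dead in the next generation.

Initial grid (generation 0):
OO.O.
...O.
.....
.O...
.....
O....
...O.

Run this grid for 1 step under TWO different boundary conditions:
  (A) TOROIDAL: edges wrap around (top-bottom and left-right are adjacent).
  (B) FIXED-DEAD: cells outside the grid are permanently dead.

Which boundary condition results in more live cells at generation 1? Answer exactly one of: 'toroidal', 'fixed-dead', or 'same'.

Answer: toroidal

Derivation:
Under TOROIDAL boundary, generation 1:
...O.
..O.O
.....
.....
.....
.....
OOO..
Population = 6

Under FIXED-DEAD boundary, generation 1:
..O..
..O..
.....
.....
.....
.....
.....
Population = 2

Comparison: toroidal=6, fixed-dead=2 -> toroidal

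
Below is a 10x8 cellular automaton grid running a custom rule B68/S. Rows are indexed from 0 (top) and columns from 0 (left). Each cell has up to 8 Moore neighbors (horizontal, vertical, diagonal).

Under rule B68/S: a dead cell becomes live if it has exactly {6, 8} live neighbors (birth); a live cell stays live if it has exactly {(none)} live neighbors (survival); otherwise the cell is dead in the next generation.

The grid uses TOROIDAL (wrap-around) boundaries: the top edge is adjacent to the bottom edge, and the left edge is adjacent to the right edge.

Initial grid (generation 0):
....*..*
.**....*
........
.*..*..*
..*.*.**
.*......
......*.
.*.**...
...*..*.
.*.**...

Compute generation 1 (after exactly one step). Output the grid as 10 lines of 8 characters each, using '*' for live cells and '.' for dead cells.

Simulating step by step:
Generation 0 (given above): 22 live cells
Generation 1: 0 live cells
(generation 1 grid is the final answer)

Answer: ........
........
........
........
........
........
........
........
........
........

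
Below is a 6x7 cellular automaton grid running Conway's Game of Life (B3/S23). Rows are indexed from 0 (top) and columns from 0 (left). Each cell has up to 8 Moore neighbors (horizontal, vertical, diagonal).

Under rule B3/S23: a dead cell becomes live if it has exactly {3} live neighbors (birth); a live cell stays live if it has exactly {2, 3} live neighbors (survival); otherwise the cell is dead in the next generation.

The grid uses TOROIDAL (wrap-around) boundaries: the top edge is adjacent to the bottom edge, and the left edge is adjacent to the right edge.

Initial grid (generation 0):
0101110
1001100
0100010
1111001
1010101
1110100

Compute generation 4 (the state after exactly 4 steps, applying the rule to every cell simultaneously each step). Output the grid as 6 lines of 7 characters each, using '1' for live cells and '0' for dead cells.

Simulating step by step:
Generation 0 (given above): 22 live cells
Generation 1: 10 live cells
0000011
1101001
0000010
0001100
0000100
0000000
Generation 2: 15 live cells
0000011
1000100
1011011
0001110
0001100
0000010
Generation 3: 13 live cells
0000111
1101100
1110000
0000000
0001000
0000011
Generation 4: 9 live cells
(generation 4 grid is the final answer)

Answer: 0001000
0001100
1011000
0110000
0000000
0000001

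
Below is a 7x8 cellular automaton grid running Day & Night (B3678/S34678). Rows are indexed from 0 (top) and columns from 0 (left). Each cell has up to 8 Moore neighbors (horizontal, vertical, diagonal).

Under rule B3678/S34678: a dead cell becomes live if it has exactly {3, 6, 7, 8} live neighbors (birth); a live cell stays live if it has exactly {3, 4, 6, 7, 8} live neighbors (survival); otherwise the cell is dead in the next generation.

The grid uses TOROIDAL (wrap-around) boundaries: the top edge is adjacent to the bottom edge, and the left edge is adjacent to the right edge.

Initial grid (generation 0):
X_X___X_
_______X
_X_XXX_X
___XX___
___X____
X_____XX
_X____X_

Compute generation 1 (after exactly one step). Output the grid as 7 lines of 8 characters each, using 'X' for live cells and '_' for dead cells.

Simulating step by step:
Generation 0 (given above): 17 live cells
Generation 1: 21 live cells
(generation 1 grid is the final answer)

Answer: _X______
_XXXXX_X
X_XXX_X_
___X_X__
____X__X
_______X
_X___XXX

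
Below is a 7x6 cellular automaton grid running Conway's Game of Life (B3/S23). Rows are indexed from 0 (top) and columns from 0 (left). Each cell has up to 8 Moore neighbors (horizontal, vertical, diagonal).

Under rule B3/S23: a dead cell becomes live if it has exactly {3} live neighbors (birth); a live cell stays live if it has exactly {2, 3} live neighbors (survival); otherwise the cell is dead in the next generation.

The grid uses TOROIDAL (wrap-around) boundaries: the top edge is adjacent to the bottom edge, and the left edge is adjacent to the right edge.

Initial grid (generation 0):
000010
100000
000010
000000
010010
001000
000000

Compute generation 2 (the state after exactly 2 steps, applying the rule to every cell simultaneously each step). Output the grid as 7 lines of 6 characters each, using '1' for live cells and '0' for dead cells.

Simulating step by step:
Generation 0 (given above): 6 live cells
Generation 1: 1 live cells
000000
000001
000000
000000
000000
000000
000000
Generation 2: 0 live cells
(generation 2 grid is the final answer)

Answer: 000000
000000
000000
000000
000000
000000
000000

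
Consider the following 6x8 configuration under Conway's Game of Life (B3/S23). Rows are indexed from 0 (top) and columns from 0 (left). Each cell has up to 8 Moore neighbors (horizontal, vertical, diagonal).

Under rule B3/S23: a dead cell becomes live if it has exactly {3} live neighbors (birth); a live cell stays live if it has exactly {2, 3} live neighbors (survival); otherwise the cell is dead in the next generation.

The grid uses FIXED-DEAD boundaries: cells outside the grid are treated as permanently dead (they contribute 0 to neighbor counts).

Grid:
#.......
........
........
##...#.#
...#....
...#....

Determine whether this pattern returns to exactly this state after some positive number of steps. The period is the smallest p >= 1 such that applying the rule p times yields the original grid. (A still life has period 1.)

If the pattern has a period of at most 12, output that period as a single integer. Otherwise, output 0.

Answer: 0

Derivation:
Simulating and comparing each generation to the original:
Gen 0 (original, given above): 7 live cells
Gen 1: 2 live cells, differs from original
Gen 2: 0 live cells, differs from original
Gen 3: 0 live cells, differs from original
Gen 4: 0 live cells, differs from original
Gen 5: 0 live cells, differs from original
Gen 6: 0 live cells, differs from original
Gen 7: 0 live cells, differs from original
Gen 8: 0 live cells, differs from original
Gen 9: 0 live cells, differs from original
Gen 10: 0 live cells, differs from original
Gen 11: 0 live cells, differs from original
Gen 12: 0 live cells, differs from original
No period found within 12 steps.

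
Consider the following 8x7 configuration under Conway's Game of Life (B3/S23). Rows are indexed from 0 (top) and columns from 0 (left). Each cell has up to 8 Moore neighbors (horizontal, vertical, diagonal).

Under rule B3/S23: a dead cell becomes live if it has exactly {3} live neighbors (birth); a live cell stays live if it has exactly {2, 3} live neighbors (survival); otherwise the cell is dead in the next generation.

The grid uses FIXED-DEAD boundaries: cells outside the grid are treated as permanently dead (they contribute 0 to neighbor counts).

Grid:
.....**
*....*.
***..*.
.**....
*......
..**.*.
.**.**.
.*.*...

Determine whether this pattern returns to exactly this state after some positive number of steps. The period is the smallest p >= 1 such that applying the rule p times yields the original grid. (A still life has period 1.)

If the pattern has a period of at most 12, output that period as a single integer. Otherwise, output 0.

Answer: 0

Derivation:
Simulating and comparing each generation to the original:
Gen 0 (original, given above): 20 live cells
Gen 1: 17 live cells, differs from original
Gen 2: 19 live cells, differs from original
Gen 3: 13 live cells, differs from original
Gen 4: 16 live cells, differs from original
Gen 5: 15 live cells, differs from original
Gen 6: 12 live cells, differs from original
Gen 7: 15 live cells, differs from original
Gen 8: 8 live cells, differs from original
Gen 9: 6 live cells, differs from original
Gen 10: 7 live cells, differs from original
Gen 11: 7 live cells, differs from original
Gen 12: 7 live cells, differs from original
No period found within 12 steps.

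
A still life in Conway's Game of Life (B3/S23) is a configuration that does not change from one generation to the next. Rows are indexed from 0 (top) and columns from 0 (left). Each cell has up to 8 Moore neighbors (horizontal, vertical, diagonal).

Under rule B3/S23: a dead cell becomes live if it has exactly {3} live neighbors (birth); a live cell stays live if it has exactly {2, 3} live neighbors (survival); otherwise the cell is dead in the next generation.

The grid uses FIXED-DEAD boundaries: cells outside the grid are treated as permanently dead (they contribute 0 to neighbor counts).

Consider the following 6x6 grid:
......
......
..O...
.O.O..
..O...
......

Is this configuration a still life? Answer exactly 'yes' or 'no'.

Compute generation 1 and compare to generation 0 (given above):
Generation 1:
......
......
..O...
.O.O..
..O...
......
The grids are IDENTICAL -> still life.

Answer: yes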